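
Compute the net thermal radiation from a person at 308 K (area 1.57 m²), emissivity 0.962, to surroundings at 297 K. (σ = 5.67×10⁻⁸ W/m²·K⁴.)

Q ≈ 104 W

Q = εσA(T⁴ − T_s⁴). T⁴ − T_s⁴ = (308)⁴ − (297)⁴ = 9.00×10^9 − 7.78×10^9 = 1.22×10^9 K⁴.
Q = 0.962 × 5.67×10⁻⁸ × 1.57 × 1.22×10^9 = 104 W.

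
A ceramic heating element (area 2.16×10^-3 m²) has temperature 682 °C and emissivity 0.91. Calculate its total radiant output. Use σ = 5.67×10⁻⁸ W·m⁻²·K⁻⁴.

682 °C = 955 K.
Stefan–Boltzmann: P = εσAT⁴ = 0.91 × 5.67×10⁻⁸ × 2.16×10^-3 × (955)⁴ = 0.91 × 5.67×10⁻⁸ × 2.16×10^-3 × 8.32×10^11.
P = 92.7 W.

P ≈ 92.7 W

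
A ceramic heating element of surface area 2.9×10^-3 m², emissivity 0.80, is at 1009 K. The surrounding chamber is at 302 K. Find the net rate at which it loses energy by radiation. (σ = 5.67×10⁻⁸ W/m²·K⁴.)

Q ≈ 135 W

Q = εσA(T⁴ − T_s⁴). T⁴ − T_s⁴ = (1009)⁴ − (302)⁴ = 1.04×10^12 − 8.32×10^9 = 1.03×10^12 K⁴.
Q = 0.80 × 5.67×10⁻⁸ × 2.90×10^-3 × 1.03×10^12 = 135 W.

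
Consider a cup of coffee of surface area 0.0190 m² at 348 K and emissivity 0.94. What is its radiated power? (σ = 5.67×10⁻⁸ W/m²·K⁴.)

P ≈ 14.9 W

Stefan–Boltzmann: P = εσAT⁴ = 0.94 × 5.67×10⁻⁸ × 0.0190 × (348)⁴ = 0.94 × 5.67×10⁻⁸ × 0.0190 × 1.47×10^10.
P = 14.9 W.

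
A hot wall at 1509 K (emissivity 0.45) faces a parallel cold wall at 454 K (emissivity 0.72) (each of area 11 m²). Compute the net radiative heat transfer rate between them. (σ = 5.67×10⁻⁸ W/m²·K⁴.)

Q ≈ 1.23×10^6 W

For two large parallel gray plates, q = σ(T₁⁴ − T₂⁴) / (1/ε₁ + 1/ε₂ − 1).
1/ε₁ + 1/ε₂ − 1 = 1/0.45 + 1/0.72 − 1 = 2.611.
T₁⁴ − T₂⁴ = 5.19×10^12 − 4.25×10^10 = 5.14×10^12 K⁴.
q = 5.67×10⁻⁸ × 5.14×10^12 / 2.611 = 1.12×10^5 W/m².
Q = q·A = 1.12×10^5 × 11 = 1.23×10^6 W.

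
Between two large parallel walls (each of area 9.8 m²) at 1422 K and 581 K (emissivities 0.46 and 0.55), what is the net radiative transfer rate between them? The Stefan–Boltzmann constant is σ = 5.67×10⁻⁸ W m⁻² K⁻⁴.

Q ≈ 7.38×10^5 W

For two large parallel gray plates, q = σ(T₁⁴ − T₂⁴) / (1/ε₁ + 1/ε₂ − 1).
1/ε₁ + 1/ε₂ − 1 = 1/0.46 + 1/0.55 − 1 = 2.992.
T₁⁴ − T₂⁴ = 4.09×10^12 − 1.14×10^11 = 3.97×10^12 K⁴.
q = 5.67×10⁻⁸ × 3.97×10^12 / 2.992 = 75300 W/m².
Q = q·A = 75300 × 9.8 = 7.38×10^5 W.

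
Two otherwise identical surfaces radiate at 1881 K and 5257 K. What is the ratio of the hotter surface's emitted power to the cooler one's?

P ∝ T⁴, so the ratio is (5257/1881)⁴ = (2.795)⁴ = 61.0.

ratio ≈ 61.0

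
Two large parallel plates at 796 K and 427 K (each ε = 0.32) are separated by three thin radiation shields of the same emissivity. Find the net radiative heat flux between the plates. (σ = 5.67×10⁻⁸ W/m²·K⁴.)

q ≈ 994 W/m²

Each of the 4 gaps contributes resistance (2/ε − 1) = 2/0.32 − 1 = 5.250; total = 21.00.
q = σ(T₁⁴ − T₂⁴) / 21.00 = 5.67×10⁻⁸ × 3.68×10^11 / 21.00 = 994 W/m².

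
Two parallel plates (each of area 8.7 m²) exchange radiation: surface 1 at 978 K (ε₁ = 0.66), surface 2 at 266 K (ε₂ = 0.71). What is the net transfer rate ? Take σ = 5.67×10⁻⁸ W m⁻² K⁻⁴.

For two large parallel gray plates, q = σ(T₁⁴ − T₂⁴) / (1/ε₁ + 1/ε₂ − 1).
1/ε₁ + 1/ε₂ − 1 = 1/0.66 + 1/0.71 − 1 = 1.924.
T₁⁴ − T₂⁴ = 9.15×10^11 − 5.01×10^9 = 9.10×10^11 K⁴.
q = 5.67×10⁻⁸ × 9.10×10^11 / 1.924 = 26800 W/m².
Q = q·A = 26800 × 8.7 = 2.33×10^5 W.

Q ≈ 2.33×10^5 W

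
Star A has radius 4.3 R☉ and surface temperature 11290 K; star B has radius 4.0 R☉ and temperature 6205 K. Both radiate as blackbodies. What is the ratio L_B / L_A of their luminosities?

L_B/L_A ≈ 0.0790

L = 4πR²σT⁴ ∝ R²T⁴, so L_B/L_A = (4.0/4.3)² × (6205/11290)⁴ = 0.865 × 0.0912 = 0.0790.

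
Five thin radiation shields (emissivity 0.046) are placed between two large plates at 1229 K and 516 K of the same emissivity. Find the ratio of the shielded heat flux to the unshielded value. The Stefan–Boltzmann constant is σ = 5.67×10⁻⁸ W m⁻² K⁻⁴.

With N identical shields there are N+1 = 6 gaps in series, each with the same radiative resistance, so the flux falls to 1/(N+1) of its unshielded value.

ratio ≈ 0.167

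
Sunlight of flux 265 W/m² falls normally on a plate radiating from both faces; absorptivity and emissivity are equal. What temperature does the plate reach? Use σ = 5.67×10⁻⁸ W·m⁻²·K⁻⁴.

T ≈ 220 K

Absorbed flux αS = emitted flux 2εσT⁴ per unit area; with α = ε this gives T = (S/2σ)^(1/4).
T = (265 / (2 × 5.67×10⁻⁸))^(1/4) = (2.34×10^9)^(1/4).
T = 220 K.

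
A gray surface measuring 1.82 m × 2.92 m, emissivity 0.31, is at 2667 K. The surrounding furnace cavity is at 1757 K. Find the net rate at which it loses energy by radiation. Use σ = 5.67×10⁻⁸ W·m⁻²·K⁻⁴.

A = 1.82 × 2.92 = 5.31 m².
Q = εσA(T⁴ − T_s⁴). T⁴ − T_s⁴ = (2667)⁴ − (1757)⁴ = 5.06×10^13 − 9.53×10^12 = 4.11×10^13 K⁴.
Q = 0.31 × 5.67×10⁻⁸ × 5.31 × 4.11×10^13 = 3.84×10^6 W.

Q ≈ 3.84×10^6 W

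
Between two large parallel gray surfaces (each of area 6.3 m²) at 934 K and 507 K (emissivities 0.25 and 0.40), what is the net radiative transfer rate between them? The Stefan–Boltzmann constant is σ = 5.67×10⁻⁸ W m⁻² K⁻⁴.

Q ≈ 45100 W

For two large parallel gray plates, q = σ(T₁⁴ − T₂⁴) / (1/ε₁ + 1/ε₂ − 1).
1/ε₁ + 1/ε₂ − 1 = 1/0.25 + 1/0.40 − 1 = 5.500.
T₁⁴ − T₂⁴ = 7.61×10^11 − 6.61×10^10 = 6.95×10^11 K⁴.
q = 5.67×10⁻⁸ × 6.95×10^11 / 5.500 = 7160 W/m².
Q = q·A = 7160 × 6.3 = 45100 W.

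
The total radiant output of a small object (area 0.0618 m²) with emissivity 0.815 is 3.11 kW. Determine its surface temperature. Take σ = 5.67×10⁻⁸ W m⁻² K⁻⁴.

T ≈ 1020 K

From P = εσAT⁴, T = (P / εσA)^(1/4) = (3110 / (0.815 × 5.67×10⁻⁸ × 0.0618))^(1/4).
T = (1.09×10^12)^(1/4) = 1020 K.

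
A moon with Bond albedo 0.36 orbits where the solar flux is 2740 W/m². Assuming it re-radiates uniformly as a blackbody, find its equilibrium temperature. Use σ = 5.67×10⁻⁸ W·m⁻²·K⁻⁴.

T ≈ 297 K

Power absorbed = (1−a)S·πR²; power emitted = 4πR²σT⁴. Equating and cancelling πR²:
T = ((1−a)S / 4σ)^(1/4) = (1750 / (4 × 5.67×10⁻⁸))^(1/4) = (7.73×10^9)^(1/4).
T = 297 K.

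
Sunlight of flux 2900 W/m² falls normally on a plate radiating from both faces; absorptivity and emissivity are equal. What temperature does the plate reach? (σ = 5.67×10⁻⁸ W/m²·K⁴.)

Absorbed flux αS = emitted flux 2εσT⁴ per unit area; with α = ε this gives T = (S/2σ)^(1/4).
T = (2900 / (2 × 5.67×10⁻⁸))^(1/4) = (2.56×10^10)^(1/4).
T = 400 K.

T ≈ 400 K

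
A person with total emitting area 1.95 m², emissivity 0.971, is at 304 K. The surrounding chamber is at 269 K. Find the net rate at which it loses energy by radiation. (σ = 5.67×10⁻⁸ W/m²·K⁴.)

Q = εσA(T⁴ − T_s⁴). T⁴ − T_s⁴ = (304)⁴ − (269)⁴ = 8.54×10^9 − 5.24×10^9 = 3.30×10^9 K⁴.
Q = 0.971 × 5.67×10⁻⁸ × 1.95 × 3.30×10^9 = 355 W.

Q ≈ 355 W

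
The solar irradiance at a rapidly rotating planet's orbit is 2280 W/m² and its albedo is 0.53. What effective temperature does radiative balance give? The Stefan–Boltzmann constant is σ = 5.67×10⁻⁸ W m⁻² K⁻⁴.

T ≈ 262 K

Power absorbed = (1−a)S·πR²; power emitted = 4πR²σT⁴. Equating and cancelling πR²:
T = ((1−a)S / 4σ)^(1/4) = (1070 / (4 × 5.67×10⁻⁸))^(1/4) = (4.72×10^9)^(1/4).
T = 262 K.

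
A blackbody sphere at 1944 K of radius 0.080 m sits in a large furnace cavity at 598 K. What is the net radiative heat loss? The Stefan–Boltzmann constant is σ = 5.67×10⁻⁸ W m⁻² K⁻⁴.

Q ≈ 64500 W

A = 4πr² = 4π × (0.080)² = 0.0804 m².
Q = σA(T⁴ − T_s⁴). T⁴ − T_s⁴ = (1944)⁴ − (598)⁴ = 1.43×10^13 − 1.28×10^11 = 1.42×10^13 K⁴.
Q = 5.67×10⁻⁸ × 0.0804 × 1.42×10^13 = 64500 W.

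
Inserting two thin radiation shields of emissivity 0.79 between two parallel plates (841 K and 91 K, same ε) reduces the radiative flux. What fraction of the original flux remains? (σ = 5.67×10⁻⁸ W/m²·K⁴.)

ratio ≈ 0.333

With N identical shields there are N+1 = 3 gaps in series, each with the same radiative resistance, so the flux falls to 1/(N+1) of its unshielded value.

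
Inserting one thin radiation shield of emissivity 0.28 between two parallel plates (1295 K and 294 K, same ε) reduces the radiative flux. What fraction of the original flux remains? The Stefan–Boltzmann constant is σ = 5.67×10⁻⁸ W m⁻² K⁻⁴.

With N identical shields there are N+1 = 2 gaps in series, each with the same radiative resistance, so the flux falls to 1/(N+1) of its unshielded value.

ratio ≈ 0.500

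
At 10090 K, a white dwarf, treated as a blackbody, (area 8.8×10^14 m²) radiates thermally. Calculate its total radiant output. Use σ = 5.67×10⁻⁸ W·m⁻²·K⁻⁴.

P = σAT⁴ = 5.67×10⁻⁸ × 8.80×10^14 × (10090)⁴ = 5.67×10⁻⁸ × 8.80×10^14 × 1.04×10^16.
P = 5.17×10^23 W.

P ≈ 5.17×10^23 W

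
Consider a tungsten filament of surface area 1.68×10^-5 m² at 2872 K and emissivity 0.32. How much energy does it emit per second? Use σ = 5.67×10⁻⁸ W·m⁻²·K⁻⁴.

P = εσAT⁴ = 0.32 × 5.67×10⁻⁸ × 1.68×10^-5 × (2872)⁴ = 0.32 × 5.67×10⁻⁸ × 1.68×10^-5 × 6.80×10^13.
P = 20.7 W.

P ≈ 20.7 W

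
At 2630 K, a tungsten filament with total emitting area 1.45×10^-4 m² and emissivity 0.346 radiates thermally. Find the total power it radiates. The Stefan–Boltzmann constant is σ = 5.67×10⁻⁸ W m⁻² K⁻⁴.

P = εσAT⁴ = 0.346 × 5.67×10⁻⁸ × 1.45×10^-4 × (2630)⁴ = 0.346 × 5.67×10⁻⁸ × 1.45×10^-4 × 4.78×10^13.
P = 136 W.

P ≈ 136 W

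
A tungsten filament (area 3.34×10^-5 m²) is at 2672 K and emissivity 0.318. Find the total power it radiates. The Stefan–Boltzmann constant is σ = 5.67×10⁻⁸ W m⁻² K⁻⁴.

Stefan–Boltzmann: P = εσAT⁴ = 0.318 × 5.67×10⁻⁸ × 3.34×10^-5 × (2672)⁴ = 0.318 × 5.67×10⁻⁸ × 3.34×10^-5 × 5.10×10^13.
P = 30.7 W.

P ≈ 30.7 W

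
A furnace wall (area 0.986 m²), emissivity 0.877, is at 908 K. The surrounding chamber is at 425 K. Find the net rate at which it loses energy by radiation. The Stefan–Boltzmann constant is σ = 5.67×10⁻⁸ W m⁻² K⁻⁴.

Q ≈ 31700 W

Q = εσA(T⁴ − T_s⁴). T⁴ − T_s⁴ = (908)⁴ − (425)⁴ = 6.80×10^11 − 3.26×10^10 = 6.47×10^11 K⁴.
Q = 0.877 × 5.67×10⁻⁸ × 0.986 × 6.47×10^11 = 31700 W.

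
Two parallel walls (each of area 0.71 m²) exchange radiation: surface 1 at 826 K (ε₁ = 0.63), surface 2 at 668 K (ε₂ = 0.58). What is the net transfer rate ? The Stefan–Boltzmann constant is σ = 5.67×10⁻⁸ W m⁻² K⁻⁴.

For two large parallel gray plates, q = σ(T₁⁴ − T₂⁴) / (1/ε₁ + 1/ε₂ − 1).
1/ε₁ + 1/ε₂ − 1 = 1/0.63 + 1/0.58 − 1 = 2.311.
T₁⁴ − T₂⁴ = 4.66×10^11 − 1.99×10^11 = 2.66×10^11 K⁴.
q = 5.67×10⁻⁸ × 2.66×10^11 / 2.311 = 6530 W/m².
Q = q·A = 6530 × 0.71 = 4640 W.

Q ≈ 4640 W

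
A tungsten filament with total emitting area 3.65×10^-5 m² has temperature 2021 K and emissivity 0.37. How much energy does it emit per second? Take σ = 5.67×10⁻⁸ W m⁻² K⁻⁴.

Stefan–Boltzmann: P = εσAT⁴ = 0.37 × 5.67×10⁻⁸ × 3.65×10^-5 × (2021)⁴ = 0.37 × 5.67×10⁻⁸ × 3.65×10^-5 × 1.67×10^13.
P = 12.8 W.

P ≈ 12.8 W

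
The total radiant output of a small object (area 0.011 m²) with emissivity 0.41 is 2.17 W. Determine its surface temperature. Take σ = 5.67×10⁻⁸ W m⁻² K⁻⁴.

T ≈ 304 K

From P = εσAT⁴, T = (P / εσA)^(1/4) = (2.17 / (0.41 × 5.67×10⁻⁸ × 0.0110))^(1/4).
T = (8.49×10^9)^(1/4) = 304 K.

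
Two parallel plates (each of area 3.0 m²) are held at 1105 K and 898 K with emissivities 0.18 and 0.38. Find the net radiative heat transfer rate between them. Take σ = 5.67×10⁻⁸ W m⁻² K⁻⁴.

Q ≈ 19900 W

For two large parallel gray plates, q = σ(T₁⁴ − T₂⁴) / (1/ε₁ + 1/ε₂ − 1).
1/ε₁ + 1/ε₂ − 1 = 1/0.18 + 1/0.38 − 1 = 7.187.
T₁⁴ − T₂⁴ = 1.49×10^12 − 6.50×10^11 = 8.41×10^11 K⁴.
q = 5.67×10⁻⁸ × 8.41×10^11 / 7.187 = 6630 W/m².
Q = q·A = 6630 × 3.0 = 19900 W.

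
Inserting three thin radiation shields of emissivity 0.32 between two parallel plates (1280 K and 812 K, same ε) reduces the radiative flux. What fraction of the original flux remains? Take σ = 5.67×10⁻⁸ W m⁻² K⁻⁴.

With N identical shields there are N+1 = 4 gaps in series, each with the same radiative resistance, so the flux falls to 1/(N+1) of its unshielded value.

ratio ≈ 0.250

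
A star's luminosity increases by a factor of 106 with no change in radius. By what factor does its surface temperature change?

factor ≈ 3.21

P ∝ T⁴ ⇒ T ∝ P^(1/4), so T scales by (106)^(1/4) = 3.21.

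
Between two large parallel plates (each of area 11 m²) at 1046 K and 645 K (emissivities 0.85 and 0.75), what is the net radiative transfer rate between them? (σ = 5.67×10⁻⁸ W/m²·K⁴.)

For two large parallel gray plates, q = σ(T₁⁴ − T₂⁴) / (1/ε₁ + 1/ε₂ − 1).
1/ε₁ + 1/ε₂ − 1 = 1/0.85 + 1/0.75 − 1 = 1.510.
T₁⁴ − T₂⁴ = 1.20×10^12 − 1.73×10^11 = 1.02×10^12 K⁴.
q = 5.67×10⁻⁸ × 1.02×10^12 / 1.510 = 38500 W/m².
Q = q·A = 38500 × 11 = 4.23×10^5 W.

Q ≈ 4.23×10^5 W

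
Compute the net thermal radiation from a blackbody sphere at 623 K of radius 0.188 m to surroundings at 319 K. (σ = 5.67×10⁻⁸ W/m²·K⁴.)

Q ≈ 3530 W

A = 4πr² = 4π × (0.188)² = 0.444 m².
Q = σA(T⁴ − T_s⁴). T⁴ − T_s⁴ = (623)⁴ − (319)⁴ = 1.51×10^11 − 1.04×10^10 = 1.40×10^11 K⁴.
Q = 5.67×10⁻⁸ × 0.444 × 1.40×10^11 = 3530 W.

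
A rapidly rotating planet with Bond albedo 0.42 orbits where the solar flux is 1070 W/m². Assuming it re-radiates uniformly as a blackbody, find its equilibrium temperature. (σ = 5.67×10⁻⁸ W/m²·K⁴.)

Power absorbed = (1−a)S·πR²; power emitted = 4πR²σT⁴. Equating and cancelling πR²:
T = ((1−a)S / 4σ)^(1/4) = (621 / (4 × 5.67×10⁻⁸))^(1/4) = (2.74×10^9)^(1/4).
T = 229 K.

T ≈ 229 K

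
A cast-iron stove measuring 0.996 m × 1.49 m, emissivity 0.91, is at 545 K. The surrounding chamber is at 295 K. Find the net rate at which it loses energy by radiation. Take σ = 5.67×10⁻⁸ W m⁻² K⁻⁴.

Q ≈ 6180 W

A = 0.996 × 1.49 = 1.48 m².
Q = εσA(T⁴ − T_s⁴). T⁴ − T_s⁴ = (545)⁴ − (295)⁴ = 8.82×10^10 − 7.57×10^9 = 8.07×10^10 K⁴.
Q = 0.91 × 5.67×10⁻⁸ × 1.48 × 8.07×10^10 = 6180 W.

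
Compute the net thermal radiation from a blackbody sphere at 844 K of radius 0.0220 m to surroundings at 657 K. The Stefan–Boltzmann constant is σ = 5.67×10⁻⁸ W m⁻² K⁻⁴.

Q ≈ 111 W

A = 4πr² = 4π × (0.0220)² = 6.08×10^-3 m².
Q = σA(T⁴ − T_s⁴). T⁴ − T_s⁴ = (844)⁴ − (657)⁴ = 5.07×10^11 − 1.86×10^11 = 3.21×10^11 K⁴.
Q = 5.67×10⁻⁸ × 6.08×10^-3 × 3.21×10^11 = 111 W.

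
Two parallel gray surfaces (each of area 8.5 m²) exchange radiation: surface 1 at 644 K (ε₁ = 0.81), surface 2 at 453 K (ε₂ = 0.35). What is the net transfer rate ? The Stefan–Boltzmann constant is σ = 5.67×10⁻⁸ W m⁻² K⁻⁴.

Q ≈ 20200 W

For two large parallel gray plates, q = σ(T₁⁴ − T₂⁴) / (1/ε₁ + 1/ε₂ − 1).
1/ε₁ + 1/ε₂ − 1 = 1/0.81 + 1/0.35 − 1 = 3.092.
T₁⁴ − T₂⁴ = 1.72×10^11 − 4.21×10^10 = 1.30×10^11 K⁴.
q = 5.67×10⁻⁸ × 1.30×10^11 / 3.092 = 2380 W/m².
Q = q·A = 2380 × 8.5 = 20200 W.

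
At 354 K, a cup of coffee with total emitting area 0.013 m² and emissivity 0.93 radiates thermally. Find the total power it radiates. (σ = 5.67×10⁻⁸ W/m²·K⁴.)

P ≈ 10.8 W

P = εσAT⁴ = 0.93 × 5.67×10⁻⁸ × 0.0130 × (354)⁴ = 0.93 × 5.67×10⁻⁸ × 0.0130 × 1.57×10^10.
P = 10.8 W.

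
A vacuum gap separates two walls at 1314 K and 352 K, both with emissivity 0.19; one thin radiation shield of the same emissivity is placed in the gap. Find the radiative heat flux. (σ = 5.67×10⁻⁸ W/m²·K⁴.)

q ≈ 8830 W/m²

Each of the 2 gaps contributes resistance (2/ε − 1) = 2/0.19 − 1 = 9.526; total = 19.05.
q = σ(T₁⁴ − T₂⁴) / 19.05 = 5.67×10⁻⁸ × 2.97×10^12 / 19.05 = 8830 W/m².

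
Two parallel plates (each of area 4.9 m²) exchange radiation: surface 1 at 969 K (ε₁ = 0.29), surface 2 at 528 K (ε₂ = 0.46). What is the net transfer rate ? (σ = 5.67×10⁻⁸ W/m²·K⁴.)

Q ≈ 48300 W

For two large parallel gray plates, q = σ(T₁⁴ − T₂⁴) / (1/ε₁ + 1/ε₂ − 1).
1/ε₁ + 1/ε₂ − 1 = 1/0.29 + 1/0.46 − 1 = 4.622.
T₁⁴ − T₂⁴ = 8.82×10^11 − 7.77×10^10 = 8.04×10^11 K⁴.
q = 5.67×10⁻⁸ × 8.04×10^11 / 4.622 = 9860 W/m².
Q = q·A = 9860 × 4.9 = 48300 W.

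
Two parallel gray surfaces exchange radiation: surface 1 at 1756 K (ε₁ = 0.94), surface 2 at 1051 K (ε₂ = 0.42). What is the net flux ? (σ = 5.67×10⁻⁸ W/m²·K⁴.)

q ≈ 1.92×10^5 W/m²

For two large parallel gray plates, q = σ(T₁⁴ − T₂⁴) / (1/ε₁ + 1/ε₂ − 1).
1/ε₁ + 1/ε₂ − 1 = 1/0.94 + 1/0.42 − 1 = 2.445.
T₁⁴ − T₂⁴ = 9.51×10^12 − 1.22×10^12 = 8.29×10^12 K⁴.
q = 5.67×10⁻⁸ × 8.29×10^12 / 2.445 = 1.92×10^5 W/m².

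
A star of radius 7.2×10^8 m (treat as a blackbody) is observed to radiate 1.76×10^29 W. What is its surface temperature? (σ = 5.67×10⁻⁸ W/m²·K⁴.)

T ≈ 26300 K

A = 4πr² = 4π × (7.2×10^8)² = 6.51×10^18 m².
From P = σAT⁴, T = (P / σA)^(1/4) = (1.76×10^29 / (5.67×10⁻⁸ × 6.51×10^18))^(1/4).
T = (4.76×10^17)^(1/4) = 26300 K.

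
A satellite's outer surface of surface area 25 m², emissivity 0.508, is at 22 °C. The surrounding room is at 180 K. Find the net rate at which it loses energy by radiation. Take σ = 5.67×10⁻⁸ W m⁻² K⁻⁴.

Q ≈ 4700 W

Convert: 22 °C = 295 K.
Q = εσA(T⁴ − T_s⁴). T⁴ − T_s⁴ = (295)⁴ − (180)⁴ = 7.57×10^9 − 1.05×10^9 = 6.52×10^9 K⁴.
Q = 0.508 × 5.67×10⁻⁸ × 25.0 × 6.52×10^9 = 4700 W.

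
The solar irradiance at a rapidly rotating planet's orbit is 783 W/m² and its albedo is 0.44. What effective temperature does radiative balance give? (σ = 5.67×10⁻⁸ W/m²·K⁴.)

T ≈ 210 K

Power absorbed = (1−a)S·πR²; power emitted = 4πR²σT⁴. Equating and cancelling πR²:
T = ((1−a)S / 4σ)^(1/4) = (438 / (4 × 5.67×10⁻⁸))^(1/4) = (1.93×10^9)^(1/4).
T = 210 K.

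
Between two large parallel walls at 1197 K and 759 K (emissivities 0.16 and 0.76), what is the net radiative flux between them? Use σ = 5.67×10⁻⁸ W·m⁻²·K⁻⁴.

q ≈ 14900 W/m²

For two large parallel gray plates, q = σ(T₁⁴ − T₂⁴) / (1/ε₁ + 1/ε₂ − 1).
1/ε₁ + 1/ε₂ − 1 = 1/0.16 + 1/0.76 − 1 = 6.566.
T₁⁴ − T₂⁴ = 2.05×10^12 − 3.32×10^11 = 1.72×10^12 K⁴.
q = 5.67×10⁻⁸ × 1.72×10^12 / 6.566 = 14900 W/m².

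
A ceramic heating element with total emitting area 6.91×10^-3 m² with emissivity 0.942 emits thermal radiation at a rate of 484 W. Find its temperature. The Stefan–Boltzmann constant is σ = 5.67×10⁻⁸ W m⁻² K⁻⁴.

From P = εσAT⁴, T = (P / εσA)^(1/4) = (484 / (0.942 × 5.67×10⁻⁸ × 6.91×10^-3))^(1/4).
T = (1.31×10^12)^(1/4) = 1070 K.

T ≈ 1070 K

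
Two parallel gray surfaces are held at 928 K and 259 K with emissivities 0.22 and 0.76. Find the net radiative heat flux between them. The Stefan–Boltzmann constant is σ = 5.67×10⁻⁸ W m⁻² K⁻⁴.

For two large parallel gray plates, q = σ(T₁⁴ − T₂⁴) / (1/ε₁ + 1/ε₂ − 1).
1/ε₁ + 1/ε₂ − 1 = 1/0.22 + 1/0.76 − 1 = 4.861.
T₁⁴ − T₂⁴ = 7.42×10^11 − 4.50×10^9 = 7.37×10^11 K⁴.
q = 5.67×10⁻⁸ × 7.37×10^11 / 4.861 = 8600 W/m².

q ≈ 8600 W/m²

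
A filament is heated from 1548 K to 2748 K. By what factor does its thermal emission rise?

ratio ≈ 9.93

P ∝ T⁴, so the ratio is (2748/1548)⁴ = (1.775)⁴ = 9.93.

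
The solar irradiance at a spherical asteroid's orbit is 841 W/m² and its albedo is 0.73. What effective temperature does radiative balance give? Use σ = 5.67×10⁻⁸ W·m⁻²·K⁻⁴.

T ≈ 178 K

Power absorbed = (1−a)S·πR²; power emitted = 4πR²σT⁴. Equating and cancelling πR²:
T = ((1−a)S / 4σ)^(1/4) = (227 / (4 × 5.67×10⁻⁸))^(1/4) = (1.00×10^9)^(1/4).
T = 178 K.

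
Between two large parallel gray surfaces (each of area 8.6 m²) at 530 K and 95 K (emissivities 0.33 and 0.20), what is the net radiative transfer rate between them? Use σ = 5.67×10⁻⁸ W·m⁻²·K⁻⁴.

For two large parallel gray plates, q = σ(T₁⁴ − T₂⁴) / (1/ε₁ + 1/ε₂ − 1).
1/ε₁ + 1/ε₂ − 1 = 1/0.33 + 1/0.20 − 1 = 7.030.
T₁⁴ − T₂⁴ = 7.89×10^10 − 8.15×10^7 = 7.88×10^10 K⁴.
q = 5.67×10⁻⁸ × 7.88×10^10 / 7.030 = 636 W/m².
Q = q·A = 636 × 8.6 = 5470 W.

Q ≈ 5470 W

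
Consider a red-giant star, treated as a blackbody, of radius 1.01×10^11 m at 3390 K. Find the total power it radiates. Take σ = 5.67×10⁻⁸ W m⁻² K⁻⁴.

A = 4πr² = 4π × (1.01×10^11)² = 1.28×10^23 m².
P = σAT⁴ = 5.67×10⁻⁸ × 1.28×10^23 × (3390)⁴ = 5.67×10⁻⁸ × 1.28×10^23 × 1.32×10^14.
P = 9.60×10^29 W.

P ≈ 9.60×10^29 W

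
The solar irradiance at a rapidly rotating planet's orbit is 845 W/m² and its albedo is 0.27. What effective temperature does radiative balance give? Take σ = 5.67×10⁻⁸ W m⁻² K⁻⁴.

Power absorbed = (1−a)S·πR²; power emitted = 4πR²σT⁴. Equating and cancelling πR²:
T = ((1−a)S / 4σ)^(1/4) = (617 / (4 × 5.67×10⁻⁸))^(1/4) = (2.72×10^9)^(1/4).
T = 228 K.

T ≈ 228 K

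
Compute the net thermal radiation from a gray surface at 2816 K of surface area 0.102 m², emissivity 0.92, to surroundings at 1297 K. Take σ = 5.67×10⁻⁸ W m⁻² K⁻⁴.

Q = εσA(T⁴ − T_s⁴). T⁴ − T_s⁴ = (2816)⁴ − (1297)⁴ = 6.29×10^13 − 2.83×10^12 = 6.01×10^13 K⁴.
Q = 0.92 × 5.67×10⁻⁸ × 0.102 × 6.01×10^13 = 3.20×10^5 W.

Q ≈ 3.20×10^5 W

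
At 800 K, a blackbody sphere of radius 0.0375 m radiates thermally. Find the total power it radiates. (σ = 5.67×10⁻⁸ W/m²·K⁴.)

P ≈ 410 W

A = 4πr² = 4π × (0.0375)² = 0.0177 m².
P = σAT⁴ = 5.67×10⁻⁸ × 0.0177 × (800)⁴ = 5.67×10⁻⁸ × 0.0177 × 4.10×10^11.
P = 410 W.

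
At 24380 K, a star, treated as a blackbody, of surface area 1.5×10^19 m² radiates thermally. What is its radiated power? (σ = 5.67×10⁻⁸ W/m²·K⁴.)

P = σAT⁴ = 5.67×10⁻⁸ × 1.50×10^19 × (24380)⁴ = 5.67×10⁻⁸ × 1.50×10^19 × 3.53×10^17.
P = 3.00×10^29 W.

P ≈ 3.00×10^29 W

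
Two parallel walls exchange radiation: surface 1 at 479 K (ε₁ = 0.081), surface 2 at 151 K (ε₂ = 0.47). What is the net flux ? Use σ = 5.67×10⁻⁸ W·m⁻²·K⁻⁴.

q ≈ 219 W/m²

For two large parallel gray plates, q = σ(T₁⁴ − T₂⁴) / (1/ε₁ + 1/ε₂ − 1).
1/ε₁ + 1/ε₂ − 1 = 1/0.081 + 1/0.47 − 1 = 13.47.
T₁⁴ − T₂⁴ = 5.26×10^10 − 5.20×10^8 = 5.21×10^10 K⁴.
q = 5.67×10⁻⁸ × 5.21×10^10 / 13.47 = 219 W/m².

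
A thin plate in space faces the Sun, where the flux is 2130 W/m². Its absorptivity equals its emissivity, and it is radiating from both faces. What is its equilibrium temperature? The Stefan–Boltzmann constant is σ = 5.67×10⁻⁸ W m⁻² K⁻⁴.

T ≈ 370 K

Absorbed flux αS = emitted flux 2εσT⁴ per unit area; with α = ε this gives T = (S/2σ)^(1/4).
T = (2130 / (2 × 5.67×10⁻⁸))^(1/4) = (1.88×10^10)^(1/4).
T = 370 K.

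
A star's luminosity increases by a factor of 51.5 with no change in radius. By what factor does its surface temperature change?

factor ≈ 2.68

P ∝ T⁴ ⇒ T ∝ P^(1/4), so T scales by (51.5)^(1/4) = 2.68.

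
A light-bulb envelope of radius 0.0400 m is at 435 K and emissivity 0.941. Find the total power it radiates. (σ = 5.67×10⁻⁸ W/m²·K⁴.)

P ≈ 38.4 W

A = 4πr² = 4π × (0.0400)² = 0.0201 m².
P = εσAT⁴ = 0.941 × 5.67×10⁻⁸ × 0.0201 × (435)⁴ = 0.941 × 5.67×10⁻⁸ × 0.0201 × 3.58×10^10.
P = 38.4 W.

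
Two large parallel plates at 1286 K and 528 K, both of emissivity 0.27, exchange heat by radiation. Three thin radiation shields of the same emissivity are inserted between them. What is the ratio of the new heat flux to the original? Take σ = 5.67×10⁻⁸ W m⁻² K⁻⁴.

With N identical shields there are N+1 = 4 gaps in series, each with the same radiative resistance, so the flux falls to 1/(N+1) of its unshielded value.

ratio ≈ 0.250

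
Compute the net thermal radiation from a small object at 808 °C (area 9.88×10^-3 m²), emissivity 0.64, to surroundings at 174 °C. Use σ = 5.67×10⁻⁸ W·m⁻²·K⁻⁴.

Convert: 808 °C = 1081 K; 174 °C = 447 K.
Q = εσA(T⁴ − T_s⁴). T⁴ − T_s⁴ = (1081)⁴ − (447)⁴ = 1.37×10^12 − 3.99×10^10 = 1.33×10^12 K⁴.
Q = 0.64 × 5.67×10⁻⁸ × 9.88×10^-3 × 1.33×10^12 = 475 W.

Q ≈ 475 W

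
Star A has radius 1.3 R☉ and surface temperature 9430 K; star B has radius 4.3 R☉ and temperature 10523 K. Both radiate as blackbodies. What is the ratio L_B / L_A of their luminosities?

L = 4πR²σT⁴ ∝ R²T⁴, so L_B/L_A = (4.3/1.3)² × (10523/9430)⁴ = 10.9 × 1.55 = 17.0.

L_B/L_A ≈ 17.0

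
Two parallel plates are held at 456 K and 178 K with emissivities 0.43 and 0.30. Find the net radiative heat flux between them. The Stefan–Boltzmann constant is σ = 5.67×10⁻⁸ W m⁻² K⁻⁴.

For two large parallel gray plates, q = σ(T₁⁴ − T₂⁴) / (1/ε₁ + 1/ε₂ − 1).
1/ε₁ + 1/ε₂ − 1 = 1/0.43 + 1/0.30 − 1 = 4.659.
T₁⁴ − T₂⁴ = 4.32×10^10 − 1.00×10^9 = 4.22×10^10 K⁴.
q = 5.67×10⁻⁸ × 4.22×10^10 / 4.659 = 514 W/m².

q ≈ 514 W/m²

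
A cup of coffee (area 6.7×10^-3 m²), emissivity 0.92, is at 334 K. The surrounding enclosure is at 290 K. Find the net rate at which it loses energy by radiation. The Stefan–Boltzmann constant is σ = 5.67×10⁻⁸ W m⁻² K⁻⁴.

Q = εσA(T⁴ − T_s⁴). T⁴ − T_s⁴ = (334)⁴ − (290)⁴ = 1.24×10^10 − 7.07×10^9 = 5.37×10^9 K⁴.
Q = 0.92 × 5.67×10⁻⁸ × 6.70×10^-3 × 5.37×10^9 = 1.88 W.

Q ≈ 1.88 W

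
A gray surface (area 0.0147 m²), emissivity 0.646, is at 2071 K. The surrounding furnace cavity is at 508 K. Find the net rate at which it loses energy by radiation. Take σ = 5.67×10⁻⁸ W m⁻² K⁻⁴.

Q = εσA(T⁴ − T_s⁴). T⁴ − T_s⁴ = (2071)⁴ − (508)⁴ = 1.84×10^13 − 6.66×10^10 = 1.83×10^13 K⁴.
Q = 0.646 × 5.67×10⁻⁸ × 0.0147 × 1.83×10^13 = 9870 W.

Q ≈ 9870 W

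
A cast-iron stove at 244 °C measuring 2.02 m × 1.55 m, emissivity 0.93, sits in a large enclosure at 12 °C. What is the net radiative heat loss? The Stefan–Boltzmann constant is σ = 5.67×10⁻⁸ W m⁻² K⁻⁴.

Q ≈ 10700 W

A = 2.02 × 1.55 = 3.13 m².
Convert: 244 °C = 517 K; 12 °C = 285 K.
Q = εσA(T⁴ − T_s⁴). T⁴ − T_s⁴ = (517)⁴ − (285)⁴ = 7.14×10^10 − 6.60×10^9 = 6.48×10^10 K⁴.
Q = 0.93 × 5.67×10⁻⁸ × 3.13 × 6.48×10^10 = 10700 W.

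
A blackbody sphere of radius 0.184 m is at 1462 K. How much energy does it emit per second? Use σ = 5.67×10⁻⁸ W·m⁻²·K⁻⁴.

P ≈ 1.10×10^5 W

A = 4πr² = 4π × (0.184)² = 0.425 m².
P = σAT⁴ = 5.67×10⁻⁸ × 0.425 × (1462)⁴ = 5.67×10⁻⁸ × 0.425 × 4.57×10^12.
P = 1.10×10^5 W.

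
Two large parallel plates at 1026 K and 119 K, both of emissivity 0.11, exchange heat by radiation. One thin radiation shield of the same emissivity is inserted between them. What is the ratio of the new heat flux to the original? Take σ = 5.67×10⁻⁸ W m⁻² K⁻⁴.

ratio ≈ 0.500

With N identical shields there are N+1 = 2 gaps in series, each with the same radiative resistance, so the flux falls to 1/(N+1) of its unshielded value.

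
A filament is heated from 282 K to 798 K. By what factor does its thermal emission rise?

ratio ≈ 64.1

P ∝ T⁴, so the ratio is (798/282)⁴ = (2.830)⁴ = 64.1.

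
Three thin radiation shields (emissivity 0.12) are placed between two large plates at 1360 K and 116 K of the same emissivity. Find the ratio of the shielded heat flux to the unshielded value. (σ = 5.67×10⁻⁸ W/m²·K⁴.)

With N identical shields there are N+1 = 4 gaps in series, each with the same radiative resistance, so the flux falls to 1/(N+1) of its unshielded value.

ratio ≈ 0.250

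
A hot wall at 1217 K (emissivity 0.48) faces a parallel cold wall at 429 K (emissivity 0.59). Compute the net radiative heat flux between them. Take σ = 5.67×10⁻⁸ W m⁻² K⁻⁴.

q ≈ 44100 W/m²

For two large parallel gray plates, q = σ(T₁⁴ − T₂⁴) / (1/ε₁ + 1/ε₂ − 1).
1/ε₁ + 1/ε₂ − 1 = 1/0.48 + 1/0.59 − 1 = 2.778.
T₁⁴ − T₂⁴ = 2.19×10^12 − 3.39×10^10 = 2.16×10^12 K⁴.
q = 5.67×10⁻⁸ × 2.16×10^12 / 2.778 = 44100 W/m².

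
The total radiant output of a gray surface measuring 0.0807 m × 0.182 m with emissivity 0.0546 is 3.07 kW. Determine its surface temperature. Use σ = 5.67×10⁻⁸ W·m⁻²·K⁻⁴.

T ≈ 2870 K

A = 0.0807 × 0.182 = 0.0147 m².
From P = εσAT⁴, T = (P / εσA)^(1/4) = (3070 / (0.0546 × 5.67×10⁻⁸ × 0.0147))^(1/4).
T = (6.75×10^13)^(1/4) = 2870 K.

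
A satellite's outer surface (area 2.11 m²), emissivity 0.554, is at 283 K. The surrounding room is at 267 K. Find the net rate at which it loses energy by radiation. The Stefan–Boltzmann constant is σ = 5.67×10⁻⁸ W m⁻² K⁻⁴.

Q ≈ 88.3 W

Q = εσA(T⁴ − T_s⁴). T⁴ − T_s⁴ = (283)⁴ − (267)⁴ = 6.41×10^9 − 5.08×10^9 = 1.33×10^9 K⁴.
Q = 0.554 × 5.67×10⁻⁸ × 2.11 × 1.33×10^9 = 88.3 W.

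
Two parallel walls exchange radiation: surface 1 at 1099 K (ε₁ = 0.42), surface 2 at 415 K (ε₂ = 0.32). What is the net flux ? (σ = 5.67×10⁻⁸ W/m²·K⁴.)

q ≈ 18000 W/m²

For two large parallel gray plates, q = σ(T₁⁴ − T₂⁴) / (1/ε₁ + 1/ε₂ − 1).
1/ε₁ + 1/ε₂ − 1 = 1/0.42 + 1/0.32 − 1 = 4.506.
T₁⁴ − T₂⁴ = 1.46×10^12 − 2.97×10^10 = 1.43×10^12 K⁴.
q = 5.67×10⁻⁸ × 1.43×10^12 / 4.506 = 18000 W/m².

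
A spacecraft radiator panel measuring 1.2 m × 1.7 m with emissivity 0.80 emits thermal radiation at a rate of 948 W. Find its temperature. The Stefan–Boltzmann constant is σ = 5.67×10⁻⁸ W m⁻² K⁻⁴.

A = 1.2 × 1.7 = 2.04 m².
From P = εσAT⁴, T = (P / εσA)^(1/4) = (948 / (0.80 × 5.67×10⁻⁸ × 2.04))^(1/4).
T = (1.02×10^10)^(1/4) = 318 K.

T ≈ 318 K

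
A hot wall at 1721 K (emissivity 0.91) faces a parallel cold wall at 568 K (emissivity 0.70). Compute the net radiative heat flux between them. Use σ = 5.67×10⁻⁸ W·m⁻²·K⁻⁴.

For two large parallel gray plates, q = σ(T₁⁴ − T₂⁴) / (1/ε₁ + 1/ε₂ − 1).
1/ε₁ + 1/ε₂ − 1 = 1/0.91 + 1/0.70 − 1 = 1.527.
T₁⁴ − T₂⁴ = 8.77×10^12 − 1.04×10^11 = 8.67×10^12 K⁴.
q = 5.67×10⁻⁸ × 8.67×10^12 / 1.527 = 3.22×10^5 W/m².

q ≈ 3.22×10^5 W/m²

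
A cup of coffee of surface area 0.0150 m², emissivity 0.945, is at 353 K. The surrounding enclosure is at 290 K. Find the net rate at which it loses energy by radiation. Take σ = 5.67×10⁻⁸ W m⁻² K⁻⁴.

Q ≈ 6.80 W

Q = εσA(T⁴ − T_s⁴). T⁴ − T_s⁴ = (353)⁴ − (290)⁴ = 1.55×10^10 − 7.07×10^9 = 8.45×10^9 K⁴.
Q = 0.945 × 5.67×10⁻⁸ × 0.0150 × 8.45×10^9 = 6.80 W.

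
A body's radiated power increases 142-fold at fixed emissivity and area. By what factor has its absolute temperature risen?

P ∝ T⁴ ⇒ T ∝ P^(1/4), so T scales by (142)^(1/4) = 3.45.

factor ≈ 3.45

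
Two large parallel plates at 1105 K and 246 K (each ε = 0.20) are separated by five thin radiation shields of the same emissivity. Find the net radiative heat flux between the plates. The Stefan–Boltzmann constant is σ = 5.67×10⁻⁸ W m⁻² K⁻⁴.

q ≈ 1560 W/m²

Each of the 6 gaps contributes resistance (2/ε − 1) = 2/0.20 − 1 = 9.000; total = 54.00.
q = σ(T₁⁴ − T₂⁴) / 54.00 = 5.67×10⁻⁸ × 1.49×10^12 / 54.00 = 1560 W/m².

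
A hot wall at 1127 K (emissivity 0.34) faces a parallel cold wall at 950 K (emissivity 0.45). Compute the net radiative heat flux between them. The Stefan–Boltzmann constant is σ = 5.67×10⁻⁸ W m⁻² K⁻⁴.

q ≈ 10900 W/m²

For two large parallel gray plates, q = σ(T₁⁴ − T₂⁴) / (1/ε₁ + 1/ε₂ − 1).
1/ε₁ + 1/ε₂ − 1 = 1/0.34 + 1/0.45 − 1 = 4.163.
T₁⁴ − T₂⁴ = 1.61×10^12 − 8.15×10^11 = 7.99×10^11 K⁴.
q = 5.67×10⁻⁸ × 7.99×10^11 / 4.163 = 10900 W/m².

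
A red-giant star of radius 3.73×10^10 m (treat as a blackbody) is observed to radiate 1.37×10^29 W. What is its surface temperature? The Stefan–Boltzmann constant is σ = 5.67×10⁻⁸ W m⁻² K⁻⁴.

A = 4πr² = 4π × (3.73×10^10)² = 1.75×10^22 m².
From P = σAT⁴, T = (P / σA)^(1/4) = (1.37×10^29 / (5.67×10⁻⁸ × 1.75×10^22))^(1/4).
T = (1.38×10^14)^(1/4) = 3430 K.

T ≈ 3430 K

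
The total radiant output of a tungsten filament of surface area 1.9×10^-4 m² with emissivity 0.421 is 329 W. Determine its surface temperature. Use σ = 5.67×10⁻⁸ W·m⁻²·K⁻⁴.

T ≈ 2920 K

From P = εσAT⁴, T = (P / εσA)^(1/4) = (329 / (0.421 × 5.67×10⁻⁸ × 1.90×10^-4))^(1/4).
T = (7.25×10^13)^(1/4) = 2920 K.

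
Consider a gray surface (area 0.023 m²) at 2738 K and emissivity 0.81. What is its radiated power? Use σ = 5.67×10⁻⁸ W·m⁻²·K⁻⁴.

P ≈ 59400 W

Stefan–Boltzmann: P = εσAT⁴ = 0.81 × 5.67×10⁻⁸ × 0.0230 × (2738)⁴ = 0.81 × 5.67×10⁻⁸ × 0.0230 × 5.62×10^13.
P = 59400 W.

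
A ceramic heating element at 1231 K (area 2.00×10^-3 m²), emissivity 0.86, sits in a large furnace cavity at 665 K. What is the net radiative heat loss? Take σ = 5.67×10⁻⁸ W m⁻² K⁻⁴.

Q = εσA(T⁴ − T_s⁴). T⁴ − T_s⁴ = (1231)⁴ − (665)⁴ = 2.30×10^12 − 1.96×10^11 = 2.10×10^12 K⁴.
Q = 0.86 × 5.67×10⁻⁸ × 2.00×10^-3 × 2.10×10^12 = 205 W.

Q ≈ 205 W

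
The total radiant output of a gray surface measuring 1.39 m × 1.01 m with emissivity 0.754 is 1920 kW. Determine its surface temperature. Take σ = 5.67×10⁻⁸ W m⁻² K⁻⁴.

A = 1.39 × 1.01 = 1.40 m².
From P = εσAT⁴, T = (P / εσA)^(1/4) = (1.92×10^6 / (0.754 × 5.67×10⁻⁸ × 1.40))^(1/4).
T = (3.20×10^13)^(1/4) = 2380 K.

T ≈ 2380 K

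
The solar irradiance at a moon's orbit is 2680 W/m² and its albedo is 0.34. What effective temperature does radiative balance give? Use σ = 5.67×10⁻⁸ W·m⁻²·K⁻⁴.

T ≈ 297 K

Power absorbed = (1−a)S·πR²; power emitted = 4πR²σT⁴. Equating and cancelling πR²:
T = ((1−a)S / 4σ)^(1/4) = (1770 / (4 × 5.67×10⁻⁸))^(1/4) = (7.80×10^9)^(1/4).
T = 297 K.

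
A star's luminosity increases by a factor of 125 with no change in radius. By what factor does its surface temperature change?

P ∝ T⁴ ⇒ T ∝ P^(1/4), so T scales by (125)^(1/4) = 3.34.

factor ≈ 3.34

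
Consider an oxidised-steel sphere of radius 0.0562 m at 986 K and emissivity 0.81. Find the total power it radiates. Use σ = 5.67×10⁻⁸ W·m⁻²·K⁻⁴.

A = 4πr² = 4π × (0.0562)² = 0.0397 m².
P = εσAT⁴ = 0.81 × 5.67×10⁻⁸ × 0.0397 × (986)⁴ = 0.81 × 5.67×10⁻⁸ × 0.0397 × 9.45×10^11.
P = 1720 W.

P ≈ 1720 W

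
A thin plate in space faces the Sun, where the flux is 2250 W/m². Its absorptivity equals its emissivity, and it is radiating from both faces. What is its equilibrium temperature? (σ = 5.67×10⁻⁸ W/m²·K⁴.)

T ≈ 375 K

Absorbed flux αS = emitted flux 2εσT⁴ per unit area; with α = ε this gives T = (S/2σ)^(1/4).
T = (2250 / (2 × 5.67×10⁻⁸))^(1/4) = (1.98×10^10)^(1/4).
T = 375 K.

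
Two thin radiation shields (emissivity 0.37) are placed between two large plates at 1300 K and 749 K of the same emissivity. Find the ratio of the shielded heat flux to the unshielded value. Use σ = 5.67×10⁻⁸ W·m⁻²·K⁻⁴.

With N identical shields there are N+1 = 3 gaps in series, each with the same radiative resistance, so the flux falls to 1/(N+1) of its unshielded value.

ratio ≈ 0.333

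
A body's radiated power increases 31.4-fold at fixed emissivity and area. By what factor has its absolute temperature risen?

factor ≈ 2.37

P ∝ T⁴ ⇒ T ∝ P^(1/4), so T scales by (31.4)^(1/4) = 2.37.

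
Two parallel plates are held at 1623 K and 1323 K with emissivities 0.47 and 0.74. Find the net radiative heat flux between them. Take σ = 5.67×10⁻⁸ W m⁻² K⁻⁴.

q ≈ 88600 W/m²

For two large parallel gray plates, q = σ(T₁⁴ − T₂⁴) / (1/ε₁ + 1/ε₂ − 1).
1/ε₁ + 1/ε₂ − 1 = 1/0.47 + 1/0.74 − 1 = 2.479.
T₁⁴ − T₂⁴ = 6.94×10^12 − 3.06×10^12 = 3.87×10^12 K⁴.
q = 5.67×10⁻⁸ × 3.87×10^12 / 2.479 = 88600 W/m².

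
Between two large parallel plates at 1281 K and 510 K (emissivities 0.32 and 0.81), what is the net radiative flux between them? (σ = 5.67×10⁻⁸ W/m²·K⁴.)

For two large parallel gray plates, q = σ(T₁⁴ − T₂⁴) / (1/ε₁ + 1/ε₂ − 1).
1/ε₁ + 1/ε₂ − 1 = 1/0.32 + 1/0.81 − 1 = 3.360.
T₁⁴ − T₂⁴ = 2.69×10^12 − 6.77×10^10 = 2.63×10^12 K⁴.
q = 5.67×10⁻⁸ × 2.63×10^12 / 3.360 = 44300 W/m².

q ≈ 44300 W/m²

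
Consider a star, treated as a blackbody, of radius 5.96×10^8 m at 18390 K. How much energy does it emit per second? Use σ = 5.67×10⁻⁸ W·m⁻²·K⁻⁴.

P ≈ 2.89×10^28 W

A = 4πr² = 4π × (5.96×10^8)² = 4.46×10^18 m².
P = σAT⁴ = 5.67×10⁻⁸ × 4.46×10^18 × (18390)⁴ = 5.67×10⁻⁸ × 4.46×10^18 × 1.14×10^17.
P = 2.89×10^28 W.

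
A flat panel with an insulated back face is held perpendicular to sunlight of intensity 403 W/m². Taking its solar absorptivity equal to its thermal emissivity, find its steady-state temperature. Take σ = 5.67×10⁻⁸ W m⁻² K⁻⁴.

Absorbed flux αS = emitted flux εσT⁴ (one radiating face); with α = ε, T = (S/σ)^(1/4).
T = (403 / 5.67×10⁻⁸)^(1/4) = (7.11×10^9)^(1/4).
T = 290 K.

T ≈ 290 K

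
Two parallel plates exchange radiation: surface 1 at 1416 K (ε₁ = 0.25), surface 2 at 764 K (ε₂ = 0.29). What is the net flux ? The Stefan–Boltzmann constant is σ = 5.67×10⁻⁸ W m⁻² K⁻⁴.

q ≈ 32400 W/m²

For two large parallel gray plates, q = σ(T₁⁴ − T₂⁴) / (1/ε₁ + 1/ε₂ − 1).
1/ε₁ + 1/ε₂ − 1 = 1/0.25 + 1/0.29 − 1 = 6.448.
T₁⁴ − T₂⁴ = 4.02×10^12 − 3.41×10^11 = 3.68×10^12 K⁴.
q = 5.67×10⁻⁸ × 3.68×10^12 / 6.448 = 32400 W/m².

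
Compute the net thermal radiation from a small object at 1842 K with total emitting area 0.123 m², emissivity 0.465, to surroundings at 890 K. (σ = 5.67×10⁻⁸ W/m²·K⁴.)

Q ≈ 35300 W

Q = εσA(T⁴ − T_s⁴). T⁴ − T_s⁴ = (1842)⁴ − (890)⁴ = 1.15×10^13 − 6.27×10^11 = 1.09×10^13 K⁴.
Q = 0.465 × 5.67×10⁻⁸ × 0.123 × 1.09×10^13 = 35300 W.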